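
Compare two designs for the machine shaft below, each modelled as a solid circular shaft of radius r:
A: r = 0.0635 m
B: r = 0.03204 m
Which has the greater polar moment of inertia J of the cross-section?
Model: a solid circular shaft of radius r, so J = (π·r^4) / 2 (SI units).
  A: J = (π × 0.0635^4) / 2 = 2.554 × 10⁻⁵ m⁴
  B: J = (π × 0.03204^4) / 2 = 1.655 × 10⁻⁶ m⁴
2.554 × 10⁻⁵ m⁴ > 1.655 × 10⁻⁶ m⁴, so A is larger.
Final answer: A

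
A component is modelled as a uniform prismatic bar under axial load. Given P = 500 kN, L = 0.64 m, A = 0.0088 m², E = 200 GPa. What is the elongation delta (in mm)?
Model: a uniform prismatic bar under axial load, so delta = (P·L) / (A·E).
Convert to SI units:
  P = 500 kN = 500000 N
  E = 200 GPa = 2 × 10¹¹ Pa
Substitute:
  delta = (500000 × 0.64) / (0.0088 × (2 × 10¹¹))
  delta = 0.0001818 m
Convert: delta = 0.0001818 m = 0.1818 mm
Final answer: delta = 0.1818 mm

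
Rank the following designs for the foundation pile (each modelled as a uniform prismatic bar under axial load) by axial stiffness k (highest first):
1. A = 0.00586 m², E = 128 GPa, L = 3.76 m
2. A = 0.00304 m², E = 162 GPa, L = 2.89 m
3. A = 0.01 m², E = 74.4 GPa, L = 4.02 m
Model: a uniform prismatic bar under axial load, so k = (A·E) / L (SI units).
  Case 1: k = (0.00586 × (1.28 × 10¹¹)) / 3.76 = 1.995 × 10⁸ N/m = 199.5 MN/m
  Case 2: k = (0.00304 × (1.62 × 10¹¹)) / 2.89 = 1.704 × 10⁸ N/m = 170.4 MN/m
  Case 3: k = (0.01 × (7.44 × 10¹⁰)) / 4.02 = 1.851 × 10⁸ N/m = 185.1 MN/m
Ordering: 199.5 MN/m (case 1) > 185.1 MN/m (case 3) > 170.4 MN/m (case 2)
Final answer: 1, 3, 2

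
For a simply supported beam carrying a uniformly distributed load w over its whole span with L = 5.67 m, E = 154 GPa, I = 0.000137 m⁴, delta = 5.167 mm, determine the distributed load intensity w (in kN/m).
Model: a simply supported beam carrying a uniformly distributed load w over its whole span, so delta = (5·w·L^4) / (384·E·I).
Solve for w: w = (384·delta·E·I) / (5·L^4).
Convert to SI units:
  E = 154 GPa = 1.54 × 10¹¹ Pa
  delta = 5.167 mm = 0.005167 m
Substitute:
  w = (384 × 0.005167 × (1.54 × 10¹¹) × 0.000137) / (5 × 5.67^4)
  w = 8100 N/m
Convert: w = 8100 N/m = 8.1 kN/m
Final answer: w = 8.1 kN/m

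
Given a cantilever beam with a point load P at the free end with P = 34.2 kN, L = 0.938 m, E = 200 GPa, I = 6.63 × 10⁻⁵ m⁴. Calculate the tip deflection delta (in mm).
Model: a cantilever beam with a point load P at the free end, so delta = (P·L^3) / (3·E·I).
Convert to SI units:
  P = 34.2 kN = 34200 N
  E = 200 GPa = 2 × 10¹¹ Pa
Substitute:
  delta = (34200 × 0.938^3) / (3 × (2 × 10¹¹) × (6.63 × 10⁻⁵))
  delta = 0.0007095 m
Convert: delta = 0.0007095 m = 0.7095 mm
Final answer: delta = 0.7095 mm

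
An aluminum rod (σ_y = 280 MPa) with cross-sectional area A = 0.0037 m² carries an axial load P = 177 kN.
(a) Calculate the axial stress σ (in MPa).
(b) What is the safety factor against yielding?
(a) Axial stress σ = P/A. Convert P = 177 kN = 177000 N.
  σ = 177000 / 0.0037 = 4.784 × 10⁷ Pa = 47.84 MPa
(b) Safety factor SF = σ_y/σ = 280 / 47.84 = 5.853
Final answer: (a) σ = 47.84 MPa, (b) SF = 5.853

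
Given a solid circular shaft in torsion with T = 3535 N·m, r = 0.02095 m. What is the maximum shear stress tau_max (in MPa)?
Model: a solid circular shaft in torsion, so tau_max = (2·T) / (π·r^3).
Substitute:
  tau_max = (2 × 3535) / (π × 0.02095^3)
  tau_max = 2.447 × 10⁸ Pa
Convert: tau_max = 2.447 × 10⁸ Pa = 244.7 MPa
Final answer: tau_max = 244.7 MPa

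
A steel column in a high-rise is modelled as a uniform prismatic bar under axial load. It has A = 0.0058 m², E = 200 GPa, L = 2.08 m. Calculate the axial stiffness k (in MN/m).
Model: a uniform prismatic bar under axial load, so k = (A·E) / L.
Convert to SI units:
  E = 200 GPa = 2 × 10¹¹ Pa
Substitute:
  k = (0.0058 × (2 × 10¹¹)) / 2.08
  k = 5.577 × 10⁸ N/m
Convert: k = 5.577 × 10⁸ N/m = 557.7 MN/m
Final answer: k = 557.7 MN/m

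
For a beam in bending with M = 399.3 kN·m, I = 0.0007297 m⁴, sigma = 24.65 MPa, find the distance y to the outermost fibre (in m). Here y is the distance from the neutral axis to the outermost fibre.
Model: a beam in bending, so sigma = (M·y) / I.
Solve for y: y = (sigma·I) / M.
Convert to SI units:
  M = 399.3 kN·m = 399300 N·m
  sigma = 24.65 MPa = 2.465 × 10⁷ Pa
Substitute:
  y = ((2.465 × 10⁷) × 0.0007297) / 399300
  y = 0.04505 m
Final answer: y = 0.04505 m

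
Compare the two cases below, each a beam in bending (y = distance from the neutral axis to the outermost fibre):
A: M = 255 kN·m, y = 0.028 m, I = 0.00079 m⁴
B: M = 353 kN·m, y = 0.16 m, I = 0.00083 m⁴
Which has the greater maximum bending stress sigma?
Model: a beam in bending (y = distance from the neutral axis to the outermost fibre), so sigma = (M·y) / I (SI units).
  A: sigma = (255000 × 0.028) / 0.00079 = 9.038 × 10⁶ Pa = 9.038 MPa
  B: sigma = (353000 × 0.16) / 0.00083 = 6.805 × 10⁷ Pa = 68.05 MPa
68.05 MPa > 9.038 MPa, so B is larger.
Final answer: B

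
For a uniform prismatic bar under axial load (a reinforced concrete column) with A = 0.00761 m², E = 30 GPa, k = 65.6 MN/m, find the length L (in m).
Model: a uniform prismatic bar under axial load, so k = (A·E) / L.
Solve for L: L = (A·E) / k.
Convert to SI units:
  E = 30 GPa = 3 × 10¹⁰ Pa
  k = 65.6 MN/m = 6.56 × 10⁷ N/m
Substitute:
  L = (0.00761 × (3 × 10¹⁰)) / (6.56 × 10⁷)
  L = 3.48 m
Final answer: L = 3.48 m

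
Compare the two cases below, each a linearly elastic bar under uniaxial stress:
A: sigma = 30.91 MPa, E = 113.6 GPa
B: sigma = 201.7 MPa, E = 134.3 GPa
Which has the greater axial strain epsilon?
Model: a linearly elastic bar under uniaxial stress, so epsilon = sigma / E (SI units).
  A: epsilon = (3.091 × 10⁷) / (1.136 × 10¹¹) = 0.0002721
  B: epsilon = (2.017 × 10⁸) / (1.343 × 10¹¹) = 0.001502
0.001502 > 0.0002721, so B is larger.
Final answer: B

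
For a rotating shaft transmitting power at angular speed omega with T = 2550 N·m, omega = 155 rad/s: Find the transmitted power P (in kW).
Model: a rotating shaft transmitting power at angular speed omega, so P = T·omega.
Substitute:
  P = 2550 × 155
  P = 395200 W
Convert: P = 395200 W = 395.2 kW
Final answer: P = 395.2 kW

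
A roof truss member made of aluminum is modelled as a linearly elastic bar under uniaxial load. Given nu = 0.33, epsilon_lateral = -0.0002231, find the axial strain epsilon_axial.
Model: a linearly elastic bar under uniaxial load, so epsilon_lateral = -nu·epsilon_axial.
Solve for epsilon_axial: epsilon_axial = -epsilon_lateral / nu.
Substitute:
  epsilon_axial = -(-0.0002231) / 0.33
  epsilon_axial = 0.0006761
Final answer: epsilon_axial = 0.0006761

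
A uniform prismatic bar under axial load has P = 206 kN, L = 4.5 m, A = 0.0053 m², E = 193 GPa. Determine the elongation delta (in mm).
Model: a uniform prismatic bar under axial load, so delta = (P·L) / (A·E).
Convert to SI units:
  P = 206 kN = 206000 N
  E = 193 GPa = 1.93 × 10¹¹ Pa
Substitute:
  delta = (206000 × 4.5) / (0.0053 × (1.93 × 10¹¹))
  delta = 0.0009062 m
Convert: delta = 0.0009062 m = 0.9062 mm
Final answer: delta = 0.9062 mm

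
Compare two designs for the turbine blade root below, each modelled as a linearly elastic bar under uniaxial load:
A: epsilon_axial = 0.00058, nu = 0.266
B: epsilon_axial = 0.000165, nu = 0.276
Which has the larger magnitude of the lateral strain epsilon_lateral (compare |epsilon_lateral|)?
Model: a linearly elastic bar under uniaxial load, so epsilon_lateral = -nu·epsilon_axial (SI units).
  A: epsilon_lateral = -(0.266 × 0.00058) = -0.0001543
  B: epsilon_lateral = -(0.276 × 0.000165) = -4.554 × 10⁻⁵
|epsilon_lateral|: A = 0.0001543, B = 4.554 × 10⁻⁵, so A is larger in magnitude.
Final answer: A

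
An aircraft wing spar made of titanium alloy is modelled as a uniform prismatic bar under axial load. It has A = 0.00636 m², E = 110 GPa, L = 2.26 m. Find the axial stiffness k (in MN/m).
Model: a uniform prismatic bar under axial load, so k = (A·E) / L.
Convert to SI units:
  E = 110 GPa = 1.1 × 10¹¹ Pa
Substitute:
  k = (0.00636 × (1.1 × 10¹¹)) / 2.26
  k = 3.096 × 10⁸ N/m
Convert: k = 3.096 × 10⁸ N/m = 309.6 MN/m
Final answer: k = 309.6 MN/m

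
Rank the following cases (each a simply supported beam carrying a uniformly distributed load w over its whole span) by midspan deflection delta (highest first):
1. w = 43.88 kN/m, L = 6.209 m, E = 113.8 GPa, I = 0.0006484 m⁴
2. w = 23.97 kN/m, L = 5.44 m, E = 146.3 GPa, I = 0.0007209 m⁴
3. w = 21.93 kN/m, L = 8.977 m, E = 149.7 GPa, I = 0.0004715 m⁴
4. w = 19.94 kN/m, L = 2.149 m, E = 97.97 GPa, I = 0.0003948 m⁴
Model: a simply supported beam carrying a uniformly distributed load w over its whole span, so delta = (5·w·L^4) / (384·E·I) (SI units).
  Case 1: delta = (5 × 43880 × 6.209^4) / (384 × (1.138 × 10¹¹) × 0.0006484) = 0.01151 m = 11.51 mm
  Case 2: delta = (5 × 23970 × 5.44^4) / (384 × (1.463 × 10¹¹) × 0.0007209) = 0.002592 m = 2.592 mm
  Case 3: delta = (5 × 21930 × 8.977^4) / (384 × (1.497 × 10¹¹) × 0.0004715) = 0.02627 m = 26.27 mm
  Case 4: delta = (5 × 19940 × 2.149^4) / (384 × (9.797 × 10¹⁰) × 0.0003948) = 0.0001432 m = 0.1432 mm
Ordering: 26.27 mm (case 3) > 11.51 mm (case 1) > 2.592 mm (case 2) > 0.1432 mm (case 4)
Final answer: 3, 1, 2, 4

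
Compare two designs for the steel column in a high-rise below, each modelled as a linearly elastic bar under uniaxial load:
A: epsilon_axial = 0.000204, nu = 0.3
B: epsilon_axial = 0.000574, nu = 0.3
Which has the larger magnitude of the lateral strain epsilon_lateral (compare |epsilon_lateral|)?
Model: a linearly elastic bar under uniaxial load, so epsilon_lateral = -nu·epsilon_axial (SI units).
  A: epsilon_lateral = -(0.3 × 0.000204) = -6.12 × 10⁻⁵
  B: epsilon_lateral = -(0.3 × 0.000574) = -0.0001722
|epsilon_lateral|: A = 6.12 × 10⁻⁵, B = 0.0001722, so B is larger in magnitude.
Final answer: B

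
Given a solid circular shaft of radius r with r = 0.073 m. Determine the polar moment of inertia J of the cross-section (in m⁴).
Model: a solid circular shaft of radius r, so J = (π·r^4) / 2.
Substitute:
  J = (π × 0.073^4) / 2
  J = 4.461 × 10⁻⁵ m⁴
Final answer: J = 4.461 × 10⁻⁵ m⁴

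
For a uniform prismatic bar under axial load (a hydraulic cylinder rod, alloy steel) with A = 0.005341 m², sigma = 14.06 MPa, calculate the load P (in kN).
Model: a uniform prismatic bar under axial load, so sigma = P / A.
Solve for P: P = sigma·A.
Convert to SI units:
  sigma = 14.06 MPa = 1.406 × 10⁷ Pa
Substitute:
  P = (1.406 × 10⁷) × 0.005341
  P = 75090 N
Convert: P = 75090 N = 75.09 kN
Final answer: P = 75.09 kN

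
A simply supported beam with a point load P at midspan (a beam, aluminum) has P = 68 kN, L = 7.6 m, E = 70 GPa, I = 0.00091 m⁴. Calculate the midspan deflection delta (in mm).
Model: a simply supported beam with a point load P at midspan, so delta = (P·L^3) / (48·E·I).
Convert to SI units:
  P = 68 kN = 68000 N
  E = 70 GPa = 7 × 10¹⁰ Pa
Substitute:
  delta = (68000 × 7.6^3) / (48 × (7 × 10¹⁰) × 0.00091)
  delta = 0.009763 m
Convert: delta = 0.009763 m = 9.763 mm
Final answer: delta = 9.763 mm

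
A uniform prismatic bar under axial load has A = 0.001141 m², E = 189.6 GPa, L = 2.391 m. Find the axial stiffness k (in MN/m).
Model: a uniform prismatic bar under axial load, so k = (A·E) / L.
Convert to SI units:
  E = 189.6 GPa = 1.896 × 10¹¹ Pa
Substitute:
  k = (0.001141 × (1.896 × 10¹¹)) / 2.391
  k = 9.048 × 10⁷ N/m
Convert: k = 9.048 × 10⁷ N/m = 90.48 MN/m
Final answer: k = 90.48 MN/m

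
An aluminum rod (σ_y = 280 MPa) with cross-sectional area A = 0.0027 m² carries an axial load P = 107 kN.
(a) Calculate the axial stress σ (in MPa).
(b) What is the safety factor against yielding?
(a) Axial stress σ = P/A. Convert P = 107 kN = 107000 N.
  σ = 107000 / 0.0027 = 3.963 × 10⁷ Pa = 39.63 MPa
(b) Safety factor SF = σ_y/σ = 280 / 39.63 = 7.065
Final answer: (a) σ = 39.63 MPa, (b) SF = 7.065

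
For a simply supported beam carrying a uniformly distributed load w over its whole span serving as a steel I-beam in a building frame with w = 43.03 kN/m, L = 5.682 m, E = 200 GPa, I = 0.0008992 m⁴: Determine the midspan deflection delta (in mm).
Model: a simply supported beam carrying a uniformly distributed load w over its whole span, so delta = (5·w·L^4) / (384·E·I).
Convert to SI units:
  w = 43.03 kN/m = 43030 N/m
  E = 200 GPa = 2 × 10¹¹ Pa
Substitute:
  delta = (5 × 43030 × 5.682^4) / (384 × (2 × 10¹¹) × 0.0008992)
  delta = 0.003247 m
Convert: delta = 0.003247 m = 3.247 mm
Final answer: delta = 3.247 mm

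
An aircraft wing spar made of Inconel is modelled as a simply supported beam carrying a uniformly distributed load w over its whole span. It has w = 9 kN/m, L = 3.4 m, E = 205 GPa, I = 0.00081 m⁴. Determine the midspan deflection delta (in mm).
Model: a simply supported beam carrying a uniformly distributed load w over its whole span, so delta = (5·w·L^4) / (384·E·I).
Convert to SI units:
  w = 9 kN/m = 9000 N/m
  E = 205 GPa = 2.05 × 10¹¹ Pa
Substitute:
  delta = (5 × 9000 × 3.4^4) / (384 × (2.05 × 10¹¹) × 0.00081)
  delta = 9.431 × 10⁻⁵ m
Convert: delta = 9.431 × 10⁻⁵ m = 0.09431 mm
Final answer: delta = 0.09431 mm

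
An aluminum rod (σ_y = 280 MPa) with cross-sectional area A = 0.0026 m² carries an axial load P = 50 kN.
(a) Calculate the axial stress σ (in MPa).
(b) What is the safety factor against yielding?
(a) Axial stress σ = P/A. Convert P = 50 kN = 50000 N.
  σ = 50000 / 0.0026 = 1.923 × 10⁷ Pa = 19.23 MPa
(b) Safety factor SF = σ_y/σ = 280 / 19.23 = 14.56
Final answer: (a) σ = 19.23 MPa, (b) SF = 14.56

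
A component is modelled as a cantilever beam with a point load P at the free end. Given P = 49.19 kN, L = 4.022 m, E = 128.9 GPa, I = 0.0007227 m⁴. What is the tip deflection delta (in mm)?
Model: a cantilever beam with a point load P at the free end, so delta = (P·L^3) / (3·E·I).
Convert to SI units:
  P = 49.19 kN = 49190 N
  E = 128.9 GPa = 1.289 × 10¹¹ Pa
Substitute:
  delta = (49190 × 4.022^3) / (3 × (1.289 × 10¹¹) × 0.0007227)
  delta = 0.01145 m
Convert: delta = 0.01145 m = 11.45 mm
Final answer: delta = 11.45 mm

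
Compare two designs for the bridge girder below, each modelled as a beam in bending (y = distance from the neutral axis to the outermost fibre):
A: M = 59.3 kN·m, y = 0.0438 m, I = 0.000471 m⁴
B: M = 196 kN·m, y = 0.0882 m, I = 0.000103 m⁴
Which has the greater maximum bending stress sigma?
Model: a beam in bending (y = distance from the neutral axis to the outermost fibre), so sigma = (M·y) / I (SI units).
  A: sigma = (59300 × 0.0438) / 0.000471 = 5.515 × 10⁶ Pa = 5.515 MPa
  B: sigma = (196000 × 0.0882) / 0.000103 = 1.678 × 10⁸ Pa = 167.8 MPa
167.8 MPa > 5.515 MPa, so B is larger.
Final answer: B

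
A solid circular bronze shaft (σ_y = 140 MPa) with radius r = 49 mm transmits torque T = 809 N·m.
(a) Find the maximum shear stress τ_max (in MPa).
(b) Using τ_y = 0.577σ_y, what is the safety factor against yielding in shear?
(a) For a solid circular shaft, τ_max = T·r/J with J = π·r^4/2, i.e. τ_max = 2·T / (π·r^3). Convert r = 49 mm = 0.049 m.
  τ_max = (2 × 809) / (π × 0.049^3) = 4.378 × 10⁶ Pa = 4.378 MPa
(b) τ_y = 0.577 × 140 = 80.78 MPa
  SF = τ_y/τ_max = 80.78 / 4.378 = 18.45
Final answer: (a) τ_max = 4.378 MPa, (b) SF = 18.45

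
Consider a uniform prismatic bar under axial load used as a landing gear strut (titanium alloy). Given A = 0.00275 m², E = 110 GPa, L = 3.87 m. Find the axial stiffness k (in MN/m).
Model: a uniform prismatic bar under axial load, so k = (A·E) / L.
Convert to SI units:
  E = 110 GPa = 1.1 × 10¹¹ Pa
Substitute:
  k = (0.00275 × (1.1 × 10¹¹)) / 3.87
  k = 7.817 × 10⁷ N/m
Convert: k = 7.817 × 10⁷ N/m = 78.17 MN/m
Final answer: k = 78.17 MN/m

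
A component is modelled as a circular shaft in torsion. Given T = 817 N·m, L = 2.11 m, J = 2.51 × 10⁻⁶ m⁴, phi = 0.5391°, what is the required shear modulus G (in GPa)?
Model: a circular shaft in torsion, so phi = (T·L) / (G·J).
Solve for G: G = (T·L) / (phi·J).
Convert to SI units:
  phi = 0.5391° = 0.009409 rad
Substitute:
  G = (817 × 2.11) / (0.009409 × (2.51 × 10⁻⁶))
  G = 7.299 × 10¹⁰ Pa
Convert: G = 7.299 × 10¹⁰ Pa = 72.99 GPa
Final answer: G = 72.99 GPa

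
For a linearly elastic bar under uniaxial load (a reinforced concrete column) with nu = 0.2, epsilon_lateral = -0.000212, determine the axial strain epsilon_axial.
Model: a linearly elastic bar under uniaxial load, so epsilon_lateral = -nu·epsilon_axial.
Solve for epsilon_axial: epsilon_axial = -epsilon_lateral / nu.
Substitute:
  epsilon_axial = -(-0.000212) / 0.2
  epsilon_axial = 0.00106
Final answer: epsilon_axial = 0.00106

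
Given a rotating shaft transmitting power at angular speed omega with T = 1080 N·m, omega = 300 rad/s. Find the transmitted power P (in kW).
Model: a rotating shaft transmitting power at angular speed omega, so P = T·omega.
Substitute:
  P = 1080 × 300
  P = 324000 W
Convert: P = 324000 W = 324 kW
Final answer: P = 324 kW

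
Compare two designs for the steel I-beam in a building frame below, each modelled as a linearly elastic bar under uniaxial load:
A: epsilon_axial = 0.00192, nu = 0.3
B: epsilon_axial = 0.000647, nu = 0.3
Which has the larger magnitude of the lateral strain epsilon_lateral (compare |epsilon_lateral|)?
Model: a linearly elastic bar under uniaxial load, so epsilon_lateral = -nu·epsilon_axial (SI units).
  A: epsilon_lateral = -(0.3 × 0.00192) = -0.000576
  B: epsilon_lateral = -(0.3 × 0.000647) = -0.0001941
|epsilon_lateral|: A = 0.000576, B = 0.0001941, so A is larger in magnitude.
Final answer: A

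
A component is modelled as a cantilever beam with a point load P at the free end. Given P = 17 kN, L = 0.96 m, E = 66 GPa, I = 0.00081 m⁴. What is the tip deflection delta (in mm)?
Model: a cantilever beam with a point load P at the free end, so delta = (P·L^3) / (3·E·I).
Convert to SI units:
  P = 17 kN = 17000 N
  E = 66 GPa = 6.6 × 10¹⁰ Pa
Substitute:
  delta = (17000 × 0.96^3) / (3 × (6.6 × 10¹⁰) × 0.00081)
  delta = 9.378 × 10⁻⁵ m
Convert: delta = 9.378 × 10⁻⁵ m = 0.09378 mm
Final answer: delta = 0.09378 mm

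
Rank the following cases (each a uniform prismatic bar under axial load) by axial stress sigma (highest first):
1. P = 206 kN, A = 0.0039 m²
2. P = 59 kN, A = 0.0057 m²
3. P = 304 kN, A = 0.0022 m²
Model: a uniform prismatic bar under axial load, so sigma = P / A (SI units).
  Case 1: sigma = 206000 / 0.0039 = 5.282 × 10⁷ Pa = 52.82 MPa
  Case 2: sigma = 59000 / 0.0057 = 1.035 × 10⁷ Pa = 10.35 MPa
  Case 3: sigma = 304000 / 0.0022 = 1.382 × 10⁸ Pa = 138.2 MPa
Ordering: 138.2 MPa (case 3) > 52.82 MPa (case 1) > 10.35 MPa (case 2)
Final answer: 3, 1, 2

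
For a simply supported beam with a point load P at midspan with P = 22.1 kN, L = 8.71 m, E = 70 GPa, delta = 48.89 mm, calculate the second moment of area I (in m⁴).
Model: a simply supported beam with a point load P at midspan, so delta = (P·L^3) / (48·E·I).
Solve for I: I = (P·L^3) / (48·delta·E).
Convert to SI units:
  P = 22.1 kN = 22100 N
  E = 70 GPa = 7 × 10¹⁰ Pa
  delta = 48.89 mm = 0.04889 m
Substitute:
  I = (22100 × 8.71^3) / (48 × 0.04889 × (7 × 10¹⁰))
  I = 8.89 × 10⁻⁵ m⁴
Final answer: I = 8.89 × 10⁻⁵ m⁴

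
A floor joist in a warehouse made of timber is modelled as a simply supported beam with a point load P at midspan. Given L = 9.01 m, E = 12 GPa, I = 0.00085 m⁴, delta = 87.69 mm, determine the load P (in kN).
Model: a simply supported beam with a point load P at midspan, so delta = (P·L^3) / (48·E·I).
Solve for P: P = (48·delta·E·I) / L^3.
Convert to SI units:
  E = 12 GPa = 1.2 × 10¹⁰ Pa
  delta = 87.69 mm = 0.08769 m
Substitute:
  P = (48 × 0.08769 × (1.2 × 10¹⁰) × 0.00085) / 9.01^3
  P = 58700 N
Convert: P = 58700 N = 58.7 kN
Final answer: P = 58.7 kN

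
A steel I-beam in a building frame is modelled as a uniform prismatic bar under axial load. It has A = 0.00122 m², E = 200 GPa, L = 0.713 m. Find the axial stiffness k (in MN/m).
Model: a uniform prismatic bar under axial load, so k = (A·E) / L.
Convert to SI units:
  E = 200 GPa = 2 × 10¹¹ Pa
Substitute:
  k = (0.00122 × (2 × 10¹¹)) / 0.713
  k = 3.422 × 10⁸ N/m
Convert: k = 3.422 × 10⁸ N/m = 342.2 MN/m
Final answer: k = 342.2 MN/m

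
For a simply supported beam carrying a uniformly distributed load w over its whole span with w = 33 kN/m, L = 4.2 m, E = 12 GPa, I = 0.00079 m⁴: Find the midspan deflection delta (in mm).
Model: a simply supported beam carrying a uniformly distributed load w over its whole span, so delta = (5·w·L^4) / (384·E·I).
Convert to SI units:
  w = 33 kN/m = 33000 N/m
  E = 12 GPa = 1.2 × 10¹⁰ Pa
Substitute:
  delta = (5 × 33000 × 4.2^4) / (384 × (1.2 × 10¹⁰) × 0.00079)
  delta = 0.0141 m
Convert: delta = 0.0141 m = 14.1 mm
Final answer: delta = 14.1 mm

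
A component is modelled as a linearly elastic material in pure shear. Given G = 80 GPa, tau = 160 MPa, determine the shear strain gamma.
Model: a linearly elastic material in pure shear, so tau = G·gamma.
Solve for gamma: gamma = tau / G.
Convert to SI units:
  G = 80 GPa = 8 × 10¹⁰ Pa
  tau = 160 MPa = 1.6 × 10⁸ Pa
Substitute:
  gamma = (1.6 × 10⁸) / (8 × 10¹⁰)
  gamma = 0.002
Final answer: gamma = 0.002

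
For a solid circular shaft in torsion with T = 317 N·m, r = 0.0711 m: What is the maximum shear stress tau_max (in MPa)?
Model: a solid circular shaft in torsion, so tau_max = (2·T) / (π·r^3).
Substitute:
  tau_max = (2 × 317) / (π × 0.0711^3)
  tau_max = 561500 Pa
Convert: tau_max = 561500 Pa = 0.5615 MPa
Final answer: tau_max = 0.5615 MPa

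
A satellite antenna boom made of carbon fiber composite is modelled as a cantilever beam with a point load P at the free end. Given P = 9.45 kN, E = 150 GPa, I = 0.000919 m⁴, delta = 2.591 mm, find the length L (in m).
Model: a cantilever beam with a point load P at the free end, so delta = (P·L^3) / (3·E·I).
Solve for L: L = ((3·delta·E·I) / P)^(1/3).
Convert to SI units:
  P = 9.45 kN = 9450 N
  E = 150 GPa = 1.5 × 10¹¹ Pa
  delta = 2.591 mm = 0.002591 m
Substitute:
  L = ((3 × 0.002591 × (1.5 × 10¹¹) × 0.000919) / 9450)^(1/3)
  L = 4.84 m
Final answer: L = 4.84 m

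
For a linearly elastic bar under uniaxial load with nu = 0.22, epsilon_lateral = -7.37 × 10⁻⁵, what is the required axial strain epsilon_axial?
Model: a linearly elastic bar under uniaxial load, so epsilon_lateral = -nu·epsilon_axial.
Solve for epsilon_axial: epsilon_axial = -epsilon_lateral / nu.
Substitute:
  epsilon_axial = -(-7.37 × 10⁻⁵) / 0.22
  epsilon_axial = 0.000335
Final answer: epsilon_axial = 0.000335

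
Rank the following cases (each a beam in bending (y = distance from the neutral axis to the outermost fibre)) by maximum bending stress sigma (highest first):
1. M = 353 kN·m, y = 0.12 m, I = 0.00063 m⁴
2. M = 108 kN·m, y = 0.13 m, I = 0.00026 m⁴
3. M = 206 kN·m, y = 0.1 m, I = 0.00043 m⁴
Model: a beam in bending (y = distance from the neutral axis to the outermost fibre), so sigma = (M·y) / I (SI units).
  Case 1: sigma = (353000 × 0.12) / 0.00063 = 6.724 × 10⁷ Pa = 67.24 MPa
  Case 2: sigma = (108000 × 0.13) / 0.00026 = 5.4 × 10⁷ Pa = 54 MPa
  Case 3: sigma = (206000 × 0.1) / 0.00043 = 4.791 × 10⁷ Pa = 47.91 MPa
Ordering: 67.24 MPa (case 1) > 54 MPa (case 2) > 47.91 MPa (case 3)
Final answer: 1, 2, 3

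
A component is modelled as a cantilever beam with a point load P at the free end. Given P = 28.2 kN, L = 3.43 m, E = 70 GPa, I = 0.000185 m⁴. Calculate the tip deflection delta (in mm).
Model: a cantilever beam with a point load P at the free end, so delta = (P·L^3) / (3·E·I).
Convert to SI units:
  P = 28.2 kN = 28200 N
  E = 70 GPa = 7 × 10¹⁰ Pa
Substitute:
  delta = (28200 × 3.43^3) / (3 × (7 × 10¹⁰) × 0.000185)
  delta = 0.02929 m
Convert: delta = 0.02929 m = 29.29 mm
Final answer: delta = 29.29 mm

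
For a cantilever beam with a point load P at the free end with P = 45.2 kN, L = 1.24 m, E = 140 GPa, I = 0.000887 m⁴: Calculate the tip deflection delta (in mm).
Model: a cantilever beam with a point load P at the free end, so delta = (P·L^3) / (3·E·I).
Convert to SI units:
  P = 45.2 kN = 45200 N
  E = 140 GPa = 1.4 × 10¹¹ Pa
Substitute:
  delta = (45200 × 1.24^3) / (3 × (1.4 × 10¹¹) × 0.000887)
  delta = 0.0002313 m
Convert: delta = 0.0002313 m = 0.2313 mm
Final answer: delta = 0.2313 mm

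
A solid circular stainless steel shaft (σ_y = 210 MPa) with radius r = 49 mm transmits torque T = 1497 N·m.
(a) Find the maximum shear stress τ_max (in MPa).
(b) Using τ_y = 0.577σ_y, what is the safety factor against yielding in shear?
(a) For a solid circular shaft, τ_max = T·r/J with J = π·r^4/2, i.e. τ_max = 2·T / (π·r^3). Convert r = 49 mm = 0.049 m.
  τ_max = (2 × 1497) / (π × 0.049^3) = 8.101 × 10⁶ Pa = 8.101 MPa
(b) τ_y = 0.577 × 210 = 121.17 MPa
  SF = τ_y/τ_max = 121.17 / 8.101 = 14.96
Final answer: (a) τ_max = 8.101 MPa, (b) SF = 14.96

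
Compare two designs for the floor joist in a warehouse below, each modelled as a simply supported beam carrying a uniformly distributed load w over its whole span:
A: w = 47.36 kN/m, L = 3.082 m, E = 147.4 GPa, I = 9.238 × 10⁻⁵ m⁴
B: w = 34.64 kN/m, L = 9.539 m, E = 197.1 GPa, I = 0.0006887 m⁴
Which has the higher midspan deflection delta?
Model: a simply supported beam carrying a uniformly distributed load w over its whole span, so delta = (5·w·L^4) / (384·E·I) (SI units).
  A: delta = (5 × 47360 × 3.082^4) / (384 × (1.474 × 10¹¹) × (9.238 × 10⁻⁵)) = 0.004086 m = 4.086 mm
  B: delta = (5 × 34640 × 9.539^4) / (384 × (1.971 × 10¹¹) × 0.0006887) = 0.02751 m = 27.51 mm
27.51 mm > 4.086 mm, so B is larger.
Final answer: B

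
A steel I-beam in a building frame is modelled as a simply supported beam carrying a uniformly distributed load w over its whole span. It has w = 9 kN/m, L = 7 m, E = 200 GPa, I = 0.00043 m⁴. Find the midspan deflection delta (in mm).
Model: a simply supported beam carrying a uniformly distributed load w over its whole span, so delta = (5·w·L^4) / (384·E·I).
Convert to SI units:
  w = 9 kN/m = 9000 N/m
  E = 200 GPa = 2 × 10¹¹ Pa
Substitute:
  delta = (5 × 9000 × 7^4) / (384 × (2 × 10¹¹) × 0.00043)
  delta = 0.003272 m
Convert: delta = 0.003272 m = 3.272 mm
Final answer: delta = 3.272 mm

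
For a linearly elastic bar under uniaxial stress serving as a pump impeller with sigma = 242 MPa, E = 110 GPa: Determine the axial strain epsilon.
Model: a linearly elastic bar under uniaxial stress, so epsilon = sigma / E.
Convert to SI units:
  sigma = 242 MPa = 2.42 × 10⁸ Pa
  E = 110 GPa = 1.1 × 10¹¹ Pa
Substitute:
  epsilon = (2.42 × 10⁸) / (1.1 × 10¹¹)
  epsilon = 0.0022
Final answer: epsilon = 0.0022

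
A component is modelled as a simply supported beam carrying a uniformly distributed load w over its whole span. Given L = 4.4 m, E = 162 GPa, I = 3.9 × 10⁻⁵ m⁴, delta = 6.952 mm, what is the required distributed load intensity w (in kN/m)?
Model: a simply supported beam carrying a uniformly distributed load w over its whole span, so delta = (5·w·L^4) / (384·E·I).
Solve for w: w = (384·delta·E·I) / (5·L^4).
Convert to SI units:
  E = 162 GPa = 1.62 × 10¹¹ Pa
  delta = 6.952 mm = 0.006952 m
Substitute:
  w = (384 × 0.006952 × (1.62 × 10¹¹) × (3.9 × 10⁻⁵)) / (5 × 4.4^4)
  w = 9000 N/m
Convert: w = 9000 N/m = 9 kN/m
Final answer: w = 9 kN/m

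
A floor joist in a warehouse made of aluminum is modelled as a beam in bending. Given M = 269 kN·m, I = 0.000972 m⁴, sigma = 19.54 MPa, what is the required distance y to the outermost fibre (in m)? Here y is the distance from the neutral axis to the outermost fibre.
Model: a beam in bending, so sigma = (M·y) / I.
Solve for y: y = (sigma·I) / M.
Convert to SI units:
  M = 269 kN·m = 269000 N·m
  sigma = 19.54 MPa = 1.954 × 10⁷ Pa
Substitute:
  y = ((1.954 × 10⁷) × 0.000972) / 269000
  y = 0.07061 m
Final answer: y = 0.07061 m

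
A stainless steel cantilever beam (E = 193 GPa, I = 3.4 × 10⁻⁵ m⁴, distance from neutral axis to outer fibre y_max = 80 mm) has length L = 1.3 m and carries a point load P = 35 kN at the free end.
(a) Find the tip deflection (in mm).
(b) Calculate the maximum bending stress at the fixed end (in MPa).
(a) Tip deflection of a cantilever with an end point load: δ = P·L^3 / (3·E·I). Convert P = 35 kN = 35000 N, E = 193 GPa = 1.93 × 10¹¹ Pa.
  δ = (35000 × 1.3^3) / (3 × (1.93 × 10¹¹) × (3.4 × 10⁻⁵)) = 0.003906 m = 3.906 mm
(b) Maximum bending moment at the fixed end: M = P·L = 35000 × 1.3 = 45500 N·m. Convert y_max = 80 mm = 0.08 m.
  σ = M·y_max / I = (45500 × 0.08) / (3.4 × 10⁻⁵) = 1.071 × 10⁸ Pa = 107.1 MPa
Final answer: (a) δ = 3.906 mm, (b) σ = 107.1 MPa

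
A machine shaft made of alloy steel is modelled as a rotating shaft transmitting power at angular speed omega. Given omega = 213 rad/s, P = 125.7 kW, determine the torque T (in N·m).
Model: a rotating shaft transmitting power at angular speed omega, so P = T·omega.
Solve for T: T = P / omega.
Convert to SI units:
  P = 125.7 kW = 125700 W
Substitute:
  T = 125700 / 213
  T = 590.1 N·m
Final answer: T = 590.1 N·m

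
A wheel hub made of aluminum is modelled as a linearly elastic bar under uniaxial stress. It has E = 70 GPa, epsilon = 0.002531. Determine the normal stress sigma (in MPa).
Model: a linearly elastic bar under uniaxial stress, so sigma = E·epsilon.
Convert to SI units:
  E = 70 GPa = 7 × 10¹⁰ Pa
Substitute:
  sigma = (7 × 10¹⁰) × 0.002531
  sigma = 1.772 × 10⁸ Pa
Convert: sigma = 1.772 × 10⁸ Pa = 177.2 MPa
Final answer: sigma = 177.2 MPa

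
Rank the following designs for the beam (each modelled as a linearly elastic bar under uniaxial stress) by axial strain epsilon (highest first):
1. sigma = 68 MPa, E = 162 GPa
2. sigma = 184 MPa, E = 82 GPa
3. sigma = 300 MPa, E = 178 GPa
Model: a linearly elastic bar under uniaxial stress, so epsilon = sigma / E (SI units).
  Case 1: epsilon = (6.8 × 10⁷) / (1.62 × 10¹¹) = 0.0004198
  Case 2: epsilon = (1.84 × 10⁸) / (8.2 × 10¹⁰) = 0.002244
  Case 3: epsilon = (3 × 10⁸) / (1.78 × 10¹¹) = 0.001685
Ordering: 0.002244 (case 2) > 0.001685 (case 3) > 0.0004198 (case 1)
Final answer: 2, 3, 1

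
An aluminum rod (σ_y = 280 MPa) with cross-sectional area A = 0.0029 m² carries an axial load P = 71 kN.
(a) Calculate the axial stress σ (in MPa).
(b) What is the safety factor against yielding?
(a) Axial stress σ = P/A. Convert P = 71 kN = 71000 N.
  σ = 71000 / 0.0029 = 2.448 × 10⁷ Pa = 24.48 MPa
(b) Safety factor SF = σ_y/σ = 280 / 24.48 = 11.44
Final answer: (a) σ = 24.48 MPa, (b) SF = 11.44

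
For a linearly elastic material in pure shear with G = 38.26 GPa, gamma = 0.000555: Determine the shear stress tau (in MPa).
Model: a linearly elastic material in pure shear, so tau = G·gamma.
Convert to SI units:
  G = 38.26 GPa = 3.826 × 10¹⁰ Pa
Substitute:
  tau = (3.826 × 10¹⁰) × 0.000555
  tau = 2.123 × 10⁷ Pa
Convert: tau = 2.123 × 10⁷ Pa = 21.23 MPa
Final answer: tau = 21.23 MPa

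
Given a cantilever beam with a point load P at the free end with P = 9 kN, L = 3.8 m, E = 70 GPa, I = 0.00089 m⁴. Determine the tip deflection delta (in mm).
Model: a cantilever beam with a point load P at the free end, so delta = (P·L^3) / (3·E·I).
Convert to SI units:
  P = 9 kN = 9000 N
  E = 70 GPa = 7 × 10¹⁰ Pa
Substitute:
  delta = (9000 × 3.8^3) / (3 × (7 × 10¹⁰) × 0.00089)
  delta = 0.002642 m
Convert: delta = 0.002642 m = 2.642 mm
Final answer: delta = 2.642 mm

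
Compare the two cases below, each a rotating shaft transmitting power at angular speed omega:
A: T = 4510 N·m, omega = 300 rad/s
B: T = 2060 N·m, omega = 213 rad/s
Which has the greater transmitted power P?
Model: a rotating shaft transmitting power at angular speed omega, so P = T·omega (SI units).
  A: P = 4510 × 300 = 1.353 × 10⁶ W = 1353 kW
  B: P = 2060 × 213 = 438800 W = 438.8 kW
1353 kW > 438.8 kW, so A is larger.
Final answer: A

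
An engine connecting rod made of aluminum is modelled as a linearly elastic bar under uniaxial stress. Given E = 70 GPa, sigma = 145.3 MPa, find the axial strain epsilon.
Model: a linearly elastic bar under uniaxial stress, so sigma = E·epsilon.
Solve for epsilon: epsilon = sigma / E.
Convert to SI units:
  E = 70 GPa = 7 × 10¹⁰ Pa
  sigma = 145.3 MPa = 1.453 × 10⁸ Pa
Substitute:
  epsilon = (1.453 × 10⁸) / (7 × 10¹⁰)
  epsilon = 0.002076
Final answer: epsilon = 0.002076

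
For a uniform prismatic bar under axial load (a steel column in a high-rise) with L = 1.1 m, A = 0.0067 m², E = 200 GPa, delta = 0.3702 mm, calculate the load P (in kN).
Model: a uniform prismatic bar under axial load, so delta = (P·L) / (A·E).
Solve for P: P = (delta·A·E) / L.
Convert to SI units:
  E = 200 GPa = 2 × 10¹¹ Pa
  delta = 0.3702 mm = 0.0003702 m
Substitute:
  P = (0.0003702 × 0.0067 × (2 × 10¹¹)) / 1.1
  P = 451000 N
Convert: P = 451000 N = 451 kN
Final answer: P = 451 kN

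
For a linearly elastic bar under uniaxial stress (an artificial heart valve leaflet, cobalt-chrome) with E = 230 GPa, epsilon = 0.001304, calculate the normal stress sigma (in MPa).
Model: a linearly elastic bar under uniaxial stress, so epsilon = sigma / E.
Solve for sigma: sigma = epsilon·E.
Convert to SI units:
  E = 230 GPa = 2.3 × 10¹¹ Pa
Substitute:
  sigma = 0.001304 × (2.3 × 10¹¹)
  sigma = 2.999 × 10⁸ Pa
Convert: sigma = 2.999 × 10⁸ Pa = 299.9 MPa
Final answer: sigma = 299.9 MPa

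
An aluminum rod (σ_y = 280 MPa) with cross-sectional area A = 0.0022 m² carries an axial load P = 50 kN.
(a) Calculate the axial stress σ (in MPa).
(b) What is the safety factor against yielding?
(a) Axial stress σ = P/A. Convert P = 50 kN = 50000 N.
  σ = 50000 / 0.0022 = 2.273 × 10⁷ Pa = 22.73 MPa
(b) Safety factor SF = σ_y/σ = 280 / 22.73 = 12.32
Final answer: (a) σ = 22.73 MPa, (b) SF = 12.32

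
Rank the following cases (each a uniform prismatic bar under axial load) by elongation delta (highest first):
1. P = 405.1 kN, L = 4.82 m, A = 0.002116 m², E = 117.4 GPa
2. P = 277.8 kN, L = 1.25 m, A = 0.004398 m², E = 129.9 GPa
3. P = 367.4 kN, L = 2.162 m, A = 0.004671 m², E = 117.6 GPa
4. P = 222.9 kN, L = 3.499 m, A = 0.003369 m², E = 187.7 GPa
Model: a uniform prismatic bar under axial load, so delta = (P·L) / (A·E) (SI units).
  Case 1: delta = (405100 × 4.82) / (0.002116 × (1.174 × 10¹¹)) = 0.00786 m = 7.86 mm
  Case 2: delta = (277800 × 1.25) / (0.004398 × (1.299 × 10¹¹)) = 0.0006078 m = 0.6078 mm
  Case 3: delta = (367400 × 2.162) / (0.004671 × (1.176 × 10¹¹)) = 0.001446 m = 1.446 mm
  Case 4: delta = (222900 × 3.499) / (0.003369 × (1.877 × 10¹¹)) = 0.001233 m = 1.233 mm
Ordering: 7.86 mm (case 1) > 1.446 mm (case 3) > 1.233 mm (case 4) > 0.6078 mm (case 2)
Final answer: 1, 3, 4, 2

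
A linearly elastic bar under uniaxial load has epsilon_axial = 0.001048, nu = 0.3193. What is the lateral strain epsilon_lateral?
Model: a linearly elastic bar under uniaxial load, so epsilon_lateral = -nu·epsilon_axial.
Substitute:
  epsilon_lateral = -(0.3193 × 0.001048)
  epsilon_lateral = -0.0003346
Final answer: epsilon_lateral = -0.0003346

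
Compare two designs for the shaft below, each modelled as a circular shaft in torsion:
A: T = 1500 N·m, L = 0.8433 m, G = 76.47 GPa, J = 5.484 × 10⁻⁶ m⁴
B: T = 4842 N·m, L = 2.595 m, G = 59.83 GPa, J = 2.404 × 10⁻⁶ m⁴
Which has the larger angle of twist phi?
Model: a circular shaft in torsion, so phi = (T·L) / (G·J) (SI units).
  A: phi = (1500 × 0.8433) / ((7.647 × 10¹⁰) × (5.484 × 10⁻⁶)) = 0.003016 rad = 0.1728°
  B: phi = (4842 × 2.595) / ((5.983 × 10¹⁰) × (2.404 × 10⁻⁶)) = 0.08736 rad = 5.005°
5.005° > 0.1728°, so B is larger.
Final answer: B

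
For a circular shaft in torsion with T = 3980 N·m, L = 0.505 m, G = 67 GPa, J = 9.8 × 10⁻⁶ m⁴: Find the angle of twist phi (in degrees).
Model: a circular shaft in torsion, so phi = (T·L) / (G·J).
Convert to SI units:
  G = 67 GPa = 6.7 × 10¹⁰ Pa
Substitute:
  phi = (3980 × 0.505) / ((6.7 × 10¹⁰) × (9.8 × 10⁻⁶))
  phi = 0.003061 rad
Convert to degrees: phi = 0.003061 × 180/π = 0.1754°
Final answer: phi = 0.1754°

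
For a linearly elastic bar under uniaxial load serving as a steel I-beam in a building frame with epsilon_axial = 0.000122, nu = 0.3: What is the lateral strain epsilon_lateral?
Model: a linearly elastic bar under uniaxial load, so epsilon_lateral = -nu·epsilon_axial.
Substitute:
  epsilon_lateral = -(0.3 × 0.000122)
  epsilon_lateral = -3.66 × 10⁻⁵
Final answer: epsilon_lateral = -3.66 × 10⁻⁵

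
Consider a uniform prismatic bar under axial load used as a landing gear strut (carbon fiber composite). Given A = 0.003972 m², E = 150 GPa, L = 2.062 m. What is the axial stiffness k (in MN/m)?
Model: a uniform prismatic bar under axial load, so k = (A·E) / L.
Convert to SI units:
  E = 150 GPa = 1.5 × 10¹¹ Pa
Substitute:
  k = (0.003972 × (1.5 × 10¹¹)) / 2.062
  k = 2.889 × 10⁸ N/m
Convert: k = 2.889 × 10⁸ N/m = 288.9 MN/m
Final answer: k = 288.9 MN/m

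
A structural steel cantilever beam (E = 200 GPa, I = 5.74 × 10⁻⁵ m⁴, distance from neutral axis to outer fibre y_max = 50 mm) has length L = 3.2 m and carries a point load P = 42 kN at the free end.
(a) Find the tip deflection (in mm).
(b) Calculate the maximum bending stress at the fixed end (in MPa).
(a) Tip deflection of a cantilever with an end point load: δ = P·L^3 / (3·E·I). Convert P = 42 kN = 42000 N, E = 200 GPa = 2 × 10¹¹ Pa.
  δ = (42000 × 3.2^3) / (3 × (2 × 10¹¹) × (5.74 × 10⁻⁵)) = 0.03996 m = 39.96 mm
(b) Maximum bending moment at the fixed end: M = P·L = 42000 × 3.2 = 134400 N·m. Convert y_max = 50 mm = 0.05 m.
  σ = M·y_max / I = (134400 × 0.05) / (5.74 × 10⁻⁵) = 1.171 × 10⁸ Pa = 117.1 MPa
Final answer: (a) δ = 39.96 mm, (b) σ = 117.1 MPa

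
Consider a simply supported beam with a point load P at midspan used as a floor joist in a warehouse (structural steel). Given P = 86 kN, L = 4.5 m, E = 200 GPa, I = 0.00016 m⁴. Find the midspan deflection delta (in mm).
Model: a simply supported beam with a point load P at midspan, so delta = (P·L^3) / (48·E·I).
Convert to SI units:
  P = 86 kN = 86000 N
  E = 200 GPa = 2 × 10¹¹ Pa
Substitute:
  delta = (86000 × 4.5^3) / (48 × (2 × 10¹¹) × 0.00016)
  delta = 0.005102 m
Convert: delta = 0.005102 m = 5.102 mm
Final answer: delta = 5.102 mm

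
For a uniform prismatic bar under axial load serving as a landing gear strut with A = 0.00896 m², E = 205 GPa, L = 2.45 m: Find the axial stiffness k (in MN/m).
Model: a uniform prismatic bar under axial load, so k = (A·E) / L.
Convert to SI units:
  E = 205 GPa = 2.05 × 10¹¹ Pa
Substitute:
  k = (0.00896 × (2.05 × 10¹¹)) / 2.45
  k = 7.497 × 10⁸ N/m
Convert: k = 7.497 × 10⁸ N/m = 749.7 MN/m
Final answer: k = 749.7 MN/m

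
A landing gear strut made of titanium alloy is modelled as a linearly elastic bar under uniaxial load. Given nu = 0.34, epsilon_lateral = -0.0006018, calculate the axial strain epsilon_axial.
Model: a linearly elastic bar under uniaxial load, so epsilon_lateral = -nu·epsilon_axial.
Solve for epsilon_axial: epsilon_axial = -epsilon_lateral / nu.
Substitute:
  epsilon_axial = -(-0.0006018) / 0.34
  epsilon_axial = 0.00177
Final answer: epsilon_axial = 0.00177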